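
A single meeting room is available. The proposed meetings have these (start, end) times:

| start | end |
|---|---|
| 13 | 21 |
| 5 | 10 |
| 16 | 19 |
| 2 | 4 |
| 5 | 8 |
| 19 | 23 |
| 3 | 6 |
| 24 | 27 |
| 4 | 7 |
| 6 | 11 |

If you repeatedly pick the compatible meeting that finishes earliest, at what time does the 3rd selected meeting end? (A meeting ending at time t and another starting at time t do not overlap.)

Sort by end time and greedily take each interval whose start is ≥ the last chosen end.
Sorted by end: (2,4)  (3,6)  (4,7)  (5,8)  (5,10)  (6,11)  (16,19)  (13,21)  (19,23)  (24,27)
take (2,4); skip (3,6); take (4,7); skip (5,8); skip (5,10); skip (6,11); take (16,19); take (19,23); take (24,27).
Selected: (2,4) (4,7) (16,19) (19,23) (24,27)

19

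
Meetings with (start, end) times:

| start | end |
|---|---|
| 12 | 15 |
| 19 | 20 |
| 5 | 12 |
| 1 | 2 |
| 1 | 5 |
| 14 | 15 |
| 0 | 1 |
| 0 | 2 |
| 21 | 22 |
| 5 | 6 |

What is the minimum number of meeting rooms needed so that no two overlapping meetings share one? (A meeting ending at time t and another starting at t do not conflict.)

3

Events (time:±→running): 0:+→1 0:+→2 1:-→1 1:+→2 1:+→3 … peak 3.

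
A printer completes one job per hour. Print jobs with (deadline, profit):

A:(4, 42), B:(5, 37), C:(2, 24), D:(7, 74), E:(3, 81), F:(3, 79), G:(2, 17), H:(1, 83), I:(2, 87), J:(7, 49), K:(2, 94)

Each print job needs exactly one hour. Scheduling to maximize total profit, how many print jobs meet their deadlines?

Take jobs in profit order; each goes to the latest open slot no later than its deadline.
By profit: K(d2,94), I(d2,87), H(d1,83), E(d3,81), F(d3,79), D(d7,74), J(d7,49), A(d4,42), B(d5,37), C(d2,24), G(d2,17)
K→slot 2; I→slot 1; H skipped; E→slot 3; F skipped; D→slot 7; J→slot 6; A→slot 4; B→slot 5; C skipped; G skipped.
7 of 11 scheduled.

7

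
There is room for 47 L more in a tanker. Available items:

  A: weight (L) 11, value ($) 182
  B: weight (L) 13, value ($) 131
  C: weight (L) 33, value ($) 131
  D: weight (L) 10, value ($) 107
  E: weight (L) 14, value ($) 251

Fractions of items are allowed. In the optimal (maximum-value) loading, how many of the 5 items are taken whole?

3

Greedy by value/weight ratio, highest first.
Order: E (251/14=17.93) > A (182/11=16.55) > D (107/10=10.70) > B (131/13=10.08) > C (131/33=3.97)
Fill: take E (14 @ 251) → take A (11 @ 182) → take D (10 @ 107) → take 12/13 of B → 120.92; 47/47 used.
3 item(s) taken whole; one partial (take 12/13 of B).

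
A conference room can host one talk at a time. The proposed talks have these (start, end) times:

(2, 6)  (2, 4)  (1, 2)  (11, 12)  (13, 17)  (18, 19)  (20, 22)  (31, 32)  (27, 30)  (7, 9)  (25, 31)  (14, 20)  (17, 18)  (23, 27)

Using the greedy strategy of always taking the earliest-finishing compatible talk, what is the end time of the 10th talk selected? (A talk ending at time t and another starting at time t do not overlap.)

30

Sorted by end: (1,2)  (2,4)  (2,6)  (7,9)  (11,12)  (13,17)  (17,18)  (18,19)  (14,20)  (20,22)  (23,27)  (27,30)  (25,31)  (31,32)
take (1,2); take (2,4); take (7,9); take (11,12); take (13,17); take (17,18); take (18,19); skip (14,20); take (20,22); take (23,27); take (27,30); take (31,32).
Selected: (1,2) (2,4) (7,9) (11,12) (13,17) (17,18) (18,19) (20,22) (23,27) (27,30) (31,32)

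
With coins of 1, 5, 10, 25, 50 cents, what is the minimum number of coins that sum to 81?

81 = 1×50 + 1×25 + 1×5 + 1×1
Total coins = 1 + 1 + 1 + 1 = 4

4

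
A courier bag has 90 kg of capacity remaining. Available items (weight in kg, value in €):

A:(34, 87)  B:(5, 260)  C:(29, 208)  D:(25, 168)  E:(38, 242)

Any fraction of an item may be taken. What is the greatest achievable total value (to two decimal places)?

Ratios (sorted): B 52.00, C 7.17, D 6.72, E 6.37, A 2.56
take B (5 @ 260); take C (29 @ 208); take D (25 @ 168); take 31/38 of E → 197.42. Capacity used 90/90.
Total value = 833.42

833.42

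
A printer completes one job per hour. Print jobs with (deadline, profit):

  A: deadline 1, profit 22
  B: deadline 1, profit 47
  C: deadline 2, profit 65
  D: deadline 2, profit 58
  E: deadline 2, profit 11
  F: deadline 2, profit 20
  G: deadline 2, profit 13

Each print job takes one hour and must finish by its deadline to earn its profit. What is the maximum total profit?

123

Take jobs in profit order; each goes to the latest open slot no later than its deadline.
By profit: C(d2,65), D(d2,58), B(d1,47), A(d1,22), F(d2,20), G(d2,13), E(d2,11)
C→slot 2; D→slot 1; B skipped; A skipped; F skipped; G skipped; E skipped.
Profit = 58 + 65 = 123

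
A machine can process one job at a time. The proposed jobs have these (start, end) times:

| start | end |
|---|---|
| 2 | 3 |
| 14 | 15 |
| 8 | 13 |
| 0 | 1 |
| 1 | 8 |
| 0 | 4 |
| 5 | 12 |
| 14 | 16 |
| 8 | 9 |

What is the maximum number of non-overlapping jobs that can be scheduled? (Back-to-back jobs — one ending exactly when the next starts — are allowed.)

4

Order by finish time; keep every interval that doesn't clash with the previous kept one.
By end time: (0,1), (2,3), (0,4), (1,8), (8,9), (5,12), (8,13), (14,15), (14,16).
Pick (0,1); next start ≥ 1 → (2,3); next start ≥ 3 → (8,9); next start ≥ 9 → (14,15).
Selected 4 jobs.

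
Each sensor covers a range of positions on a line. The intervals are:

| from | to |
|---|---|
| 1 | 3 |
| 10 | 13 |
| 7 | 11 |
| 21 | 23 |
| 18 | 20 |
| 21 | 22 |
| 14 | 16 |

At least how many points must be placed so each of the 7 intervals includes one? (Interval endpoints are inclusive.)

Sorted: [1,3] [7,11] [10,13] [14,16] [18,20] [21,22] [21,23]
{[1,3]} hit by 3; {[7,11],[10,13]} hit by 11; {[14,16]} hit by 16; {[18,20]} hit by 20; {[21,22],[21,23]} hit by 22.
Points: 3, 11, 16, 20, 22 (5 total).

5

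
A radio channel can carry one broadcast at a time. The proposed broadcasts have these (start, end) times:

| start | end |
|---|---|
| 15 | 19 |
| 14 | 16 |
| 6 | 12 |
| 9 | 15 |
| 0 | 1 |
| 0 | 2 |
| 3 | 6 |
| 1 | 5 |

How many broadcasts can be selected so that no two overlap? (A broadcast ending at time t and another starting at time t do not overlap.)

Sort by end time and greedily take each interval whose start is ≥ the last chosen end.
Sorted by end: (0,1)  (0,2)  (1,5)  (3,6)  (6,12)  (9,15)  (14,16)  (15,19)
take (0,1); skip (0,2); take (1,5); skip (3,6); take (6,12); skip (9,15); take (14,16); skip (15,19).
Selected 4 broadcasts.

4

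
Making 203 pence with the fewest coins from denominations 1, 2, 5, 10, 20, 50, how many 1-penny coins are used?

203 − 4×50→3 − 1×2→1 − 1×1→0
Count of 1: 1

1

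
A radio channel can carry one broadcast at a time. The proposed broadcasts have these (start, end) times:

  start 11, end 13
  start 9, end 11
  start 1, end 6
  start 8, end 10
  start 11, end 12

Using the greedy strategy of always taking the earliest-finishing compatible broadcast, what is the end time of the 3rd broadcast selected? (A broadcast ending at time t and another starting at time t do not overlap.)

Sorted by end: (1,6)  (8,10)  (9,11)  (11,12)  (11,13)
take (1,6); take (8,10); skip (9,11); take (11,12).
Selected: (1,6) (8,10) (11,12)

12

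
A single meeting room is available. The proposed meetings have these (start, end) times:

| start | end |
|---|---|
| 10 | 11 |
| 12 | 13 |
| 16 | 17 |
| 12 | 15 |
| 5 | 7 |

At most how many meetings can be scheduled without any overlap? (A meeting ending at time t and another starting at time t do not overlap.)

4

Order by finish time; keep every interval that doesn't clash with the previous kept one.
Sorted by end: (5,7)  (10,11)  (12,13)  (12,15)  (16,17)
take (5,7); take (10,11); take (12,13); take (16,17).
Selected 4 meetings.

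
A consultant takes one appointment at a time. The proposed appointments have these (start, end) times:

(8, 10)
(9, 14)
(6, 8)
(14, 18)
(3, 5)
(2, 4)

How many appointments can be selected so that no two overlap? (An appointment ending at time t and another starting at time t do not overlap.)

Sorted by end: (2,4)  (3,5)  (6,8)  (8,10)  (9,14)  (14,18)
take (2,4); take (6,8); take (8,10); take (14,18).
Selected 4 appointments.

4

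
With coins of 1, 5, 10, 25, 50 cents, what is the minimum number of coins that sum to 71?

4

Use the largest denomination that fits, subtract, and repeat.
71 − 1×50→21 − 2×10→1 − 1×1→0
Total coins = 1 + 2 + 1 = 4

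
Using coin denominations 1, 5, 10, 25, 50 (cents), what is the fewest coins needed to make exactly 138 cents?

Use the largest denomination that fits, subtract, and repeat.
138 = 2×50 + 1×25 + 1×10 + 3×1
Total coins = 2 + 1 + 1 + 3 = 7

7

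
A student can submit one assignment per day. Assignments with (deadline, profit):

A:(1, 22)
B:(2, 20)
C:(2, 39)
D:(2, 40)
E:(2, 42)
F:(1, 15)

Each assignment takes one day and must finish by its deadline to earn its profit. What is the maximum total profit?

By profit: E(d2,42), D(d2,40), C(d2,39), A(d1,22), B(d2,20), F(d1,15)
E→slot 2; D→slot 1; C skipped; A skipped; B skipped; F skipped.
Profit = 40 + 42 = 82

82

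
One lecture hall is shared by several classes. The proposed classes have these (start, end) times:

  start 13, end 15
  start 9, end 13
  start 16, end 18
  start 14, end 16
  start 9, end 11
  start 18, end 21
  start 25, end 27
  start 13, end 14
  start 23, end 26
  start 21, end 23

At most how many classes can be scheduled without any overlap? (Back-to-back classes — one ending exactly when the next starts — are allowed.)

Sort by end time and greedily take each interval whose start is ≥ the last chosen end.
Sorted by end: (9,11)  (9,13)  (13,14)  (13,15)  (14,16)  (16,18)  (18,21)  (21,23)  (23,26)  (25,27)
take (9,11); take (13,14); skip (13,15); take (14,16); take (16,18); take (18,21); take (21,23); take (23,26); skip (25,27).
Selected 7 classes.

7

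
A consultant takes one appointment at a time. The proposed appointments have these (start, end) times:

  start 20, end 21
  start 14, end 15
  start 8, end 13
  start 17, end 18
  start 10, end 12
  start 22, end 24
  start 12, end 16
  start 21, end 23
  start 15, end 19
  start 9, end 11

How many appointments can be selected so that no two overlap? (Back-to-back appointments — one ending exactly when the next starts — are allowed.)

5

Greedy by earliest finish: after sorting by end time, pick each interval compatible with the last pick.
By end time: (9,11), (10,12), (8,13), (14,15), (12,16), (17,18), (15,19), (20,21), (21,23), (22,24).
Pick (9,11); next start ≥ 11 → (14,15); next start ≥ 15 → (17,18); next start ≥ 18 → (20,21); next start ≥ 21 → (21,23).
Selected 5 appointments.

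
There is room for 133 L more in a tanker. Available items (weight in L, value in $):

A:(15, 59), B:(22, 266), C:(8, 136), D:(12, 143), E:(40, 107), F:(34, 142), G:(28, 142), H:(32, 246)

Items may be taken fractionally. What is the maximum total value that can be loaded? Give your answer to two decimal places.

Order: C (136/8=17.00) > B (266/22=12.09) > D (143/12=11.92) > H (246/32=7.69) > G (142/28=5.07) > F (142/34=4.18) > A (59/15=3.93) > E (107/40=2.67)
Fill: take C (8 @ 136) → take B (22 @ 266) → take D (12 @ 143) → take H (32 @ 246) → take G (28 @ 142) → take 31/34 of F → 129.47; 133/133 used.
Total value = 1062.47

1062.47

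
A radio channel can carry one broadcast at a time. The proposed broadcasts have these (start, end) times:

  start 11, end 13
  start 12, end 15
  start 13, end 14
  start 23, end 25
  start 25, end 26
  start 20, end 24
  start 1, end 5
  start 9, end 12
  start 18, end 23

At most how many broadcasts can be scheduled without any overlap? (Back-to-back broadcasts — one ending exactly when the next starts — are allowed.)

By end time: (1,5), (9,12), (11,13), (13,14), (12,15), (18,23), (20,24), (23,25), (25,26).
Pick (1,5); next start ≥ 5 → (9,12); next start ≥ 12 → (13,14); next start ≥ 14 → (18,23); next start ≥ 23 → (23,25); next start ≥ 25 → (25,26).
Selected 6 broadcasts.

6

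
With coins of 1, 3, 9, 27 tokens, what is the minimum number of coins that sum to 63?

Use the largest denomination that fits, subtract, and repeat.
63 − 2×27→9 − 1×9→0
Total coins = 2 + 1 = 3

3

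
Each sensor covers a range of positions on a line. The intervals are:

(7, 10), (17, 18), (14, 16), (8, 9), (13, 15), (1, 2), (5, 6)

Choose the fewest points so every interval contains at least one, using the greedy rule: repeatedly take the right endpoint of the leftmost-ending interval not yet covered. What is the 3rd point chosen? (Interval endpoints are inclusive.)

By right end: [1,2]  [5,6]  [8,9]  [7,10]  [13,15]  [14,16]  [17,18]
[1,2] uncovered → point at 2; [5,6] uncovered → point at 6; [8,9] uncovered → point at 9; [13,15] uncovered → point at 15; [17,18] uncovered → point at 18.
Points: 2, 6, 9, 15, 18 (5 total).

9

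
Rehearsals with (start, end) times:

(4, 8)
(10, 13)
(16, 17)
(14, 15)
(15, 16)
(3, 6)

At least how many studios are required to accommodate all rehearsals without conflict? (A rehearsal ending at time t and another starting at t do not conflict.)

2

The answer is the maximum number of intervals overlapping at any instant.
starts: [3, 4, 10, 14, 15, 16]
ends:   [6, 8, 13, 15, 16, 17]
s3→1 s4→2  — peak 2.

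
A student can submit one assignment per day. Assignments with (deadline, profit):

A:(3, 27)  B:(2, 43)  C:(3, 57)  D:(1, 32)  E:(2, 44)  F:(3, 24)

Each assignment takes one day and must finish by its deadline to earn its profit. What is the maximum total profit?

Sort by profit descending; place each in the latest free slot ≤ its deadline.
By profit: C(d3,57), E(d2,44), B(d2,43), D(d1,32), A(d3,27), F(d3,24)
C→slot 3; E→slot 2; B→slot 1; D skipped; A skipped; F skipped.
Profit = 43 + 44 + 57 = 144

144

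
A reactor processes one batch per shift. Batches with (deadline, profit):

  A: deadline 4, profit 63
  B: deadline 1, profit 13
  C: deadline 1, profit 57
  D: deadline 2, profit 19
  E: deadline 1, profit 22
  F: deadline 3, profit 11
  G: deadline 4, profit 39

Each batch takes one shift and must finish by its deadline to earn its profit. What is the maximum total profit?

By profit: A(d4,63), C(d1,57), G(d4,39), E(d1,22), D(d2,19), B(d1,13), F(d3,11)
A→slot 4; C→slot 1; G→slot 3; E skipped; D→slot 2; B skipped; F skipped.
Profit = 57 + 19 + 39 + 63 = 178

178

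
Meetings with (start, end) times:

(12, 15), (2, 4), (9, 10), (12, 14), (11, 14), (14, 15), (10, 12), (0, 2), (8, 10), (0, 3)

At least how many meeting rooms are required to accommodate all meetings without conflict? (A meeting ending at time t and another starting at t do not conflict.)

3

starts: [0, 0, 2, 8, 9, 10, 11, 12, 12, 14]
ends:   [2, 3, 4, 10, 10, 12, 14, 14, 15, 15]
s0→1 s0→2 e2→1 s2→2 e3→1 e4→0 s8→1 s9→2 e10→1 e10→0 s10→1 s11→2 e12→1 s12→2 s12→3  — peak 3.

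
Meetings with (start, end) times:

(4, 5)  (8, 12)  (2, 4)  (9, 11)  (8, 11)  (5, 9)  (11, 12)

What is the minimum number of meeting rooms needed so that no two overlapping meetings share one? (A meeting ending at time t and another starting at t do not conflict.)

3

The answer is the maximum number of intervals overlapping at any instant.
starts: [2, 4, 5, 8, 8, 9, 11]
ends:   [4, 5, 9, 11, 11, 12, 12]
s2→1 e4→0 s4→1 e5→0 s5→1 s8→2 s8→3  — peak 3.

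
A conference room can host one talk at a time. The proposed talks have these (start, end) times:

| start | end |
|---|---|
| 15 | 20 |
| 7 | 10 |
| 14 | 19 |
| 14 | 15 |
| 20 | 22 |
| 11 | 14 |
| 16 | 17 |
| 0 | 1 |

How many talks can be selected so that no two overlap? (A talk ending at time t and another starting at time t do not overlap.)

By end time: (0,1), (7,10), (11,14), (14,15), (16,17), (14,19), (15,20), (20,22).
Pick (0,1); next start ≥ 1 → (7,10); next start ≥ 10 → (11,14); next start ≥ 14 → (14,15); next start ≥ 15 → (16,17); next start ≥ 17 → (20,22).
Selected 6 talks.

6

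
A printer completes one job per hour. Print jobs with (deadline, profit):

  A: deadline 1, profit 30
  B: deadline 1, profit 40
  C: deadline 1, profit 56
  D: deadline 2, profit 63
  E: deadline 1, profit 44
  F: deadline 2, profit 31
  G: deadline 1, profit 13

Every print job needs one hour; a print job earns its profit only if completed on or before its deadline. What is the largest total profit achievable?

Sort by profit descending; place each in the latest free slot ≤ its deadline.
By profit: D(d2,63), C(d1,56), E(d1,44), B(d1,40), F(d2,31), A(d1,30), G(d1,13)
D→slot 2; C→slot 1; E skipped; B skipped; F skipped; A skipped; G skipped.
Profit = 56 + 63 = 119

119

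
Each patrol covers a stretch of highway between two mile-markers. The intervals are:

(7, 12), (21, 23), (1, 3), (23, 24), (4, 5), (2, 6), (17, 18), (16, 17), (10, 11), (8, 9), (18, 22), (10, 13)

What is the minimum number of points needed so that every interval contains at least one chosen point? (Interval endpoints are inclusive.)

7

Sorted: [1,3] [4,5] [2,6] [8,9] [10,11] [7,12] [10,13] [16,17] [17,18] [18,22] [21,23] [23,24]
{[1,3]} hit by 3; {[4,5],[2,6]} hit by 5; {[8,9]} hit by 9; {[10,11],[7,12],[10,13]} hit by 11; {[16,17],[17,18]} hit by 17; {[18,22],[21,23]} hit by 22; {[23,24]} hit by 24.
Points: 3, 5, 9, 11, 17, 22, 24 (7 total).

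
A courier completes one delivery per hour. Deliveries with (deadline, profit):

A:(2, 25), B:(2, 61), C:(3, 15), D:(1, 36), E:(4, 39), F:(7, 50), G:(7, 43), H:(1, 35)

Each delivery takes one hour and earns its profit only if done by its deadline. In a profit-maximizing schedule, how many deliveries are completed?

Take jobs in profit order; each goes to the latest open slot no later than its deadline.
Profit order: B=61 F=50 G=43 E=39 D=36 H=35 A=25 C=15
Assign: B→slot 2, F→slot 7, G→slot 6, E→slot 4, D→slot 1, H skipped, A skipped, C→slot 3.
Slots: [1:D] [2:B] [3:C] [4:E] [6:G] [7:F]
6 of 8 scheduled.

6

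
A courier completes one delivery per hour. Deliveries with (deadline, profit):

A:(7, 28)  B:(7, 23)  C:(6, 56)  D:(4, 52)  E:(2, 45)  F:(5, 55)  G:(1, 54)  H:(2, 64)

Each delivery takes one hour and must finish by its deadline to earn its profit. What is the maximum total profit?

332

By profit: H(d2,64), C(d6,56), F(d5,55), G(d1,54), D(d4,52), E(d2,45), A(d7,28), B(d7,23)
H→slot 2; C→slot 6; F→slot 5; G→slot 1; D→slot 4; E skipped; A→slot 7; B→slot 3.
Profit = 54 + 64 + 23 + 52 + 55 + 56 + 28 = 332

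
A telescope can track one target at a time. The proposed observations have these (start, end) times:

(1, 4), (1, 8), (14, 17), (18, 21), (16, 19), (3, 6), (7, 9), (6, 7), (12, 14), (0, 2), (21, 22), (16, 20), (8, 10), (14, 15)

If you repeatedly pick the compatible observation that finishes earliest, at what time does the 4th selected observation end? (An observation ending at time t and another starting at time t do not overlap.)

9

By end time: (0,2), (1,4), (3,6), (6,7), (1,8), (7,9), (8,10), (12,14), (14,15), (14,17), (16,19), (16,20), (18,21), (21,22).
Pick (0,2); next start ≥ 2 → (3,6); next start ≥ 6 → (6,7); next start ≥ 7 → (7,9); next start ≥ 9 → (12,14); next start ≥ 14 → (14,15); next start ≥ 15 → (16,19); next start ≥ 19 → (21,22).
Selected: (0,2) (3,6) (6,7) (7,9) (12,14) (14,15) (16,19) (21,22)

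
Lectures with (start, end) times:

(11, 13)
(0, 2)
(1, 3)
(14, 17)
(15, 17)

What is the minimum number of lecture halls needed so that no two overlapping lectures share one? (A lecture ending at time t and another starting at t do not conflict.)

2

starts: [0, 1, 11, 14, 15]
ends:   [2, 3, 13, 17, 17]
s0→1 s1→2  — peak 2.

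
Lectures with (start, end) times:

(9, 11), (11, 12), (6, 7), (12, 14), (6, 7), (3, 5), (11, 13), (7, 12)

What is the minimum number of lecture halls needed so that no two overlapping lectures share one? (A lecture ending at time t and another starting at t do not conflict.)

Events (time:±→running): 3:+→1 5:-→0 6:+→1 6:+→2 7:-→1 7:-→0 7:+→1 9:+→2 11:-→1 11:+→2 11:+→3 … peak 3.

3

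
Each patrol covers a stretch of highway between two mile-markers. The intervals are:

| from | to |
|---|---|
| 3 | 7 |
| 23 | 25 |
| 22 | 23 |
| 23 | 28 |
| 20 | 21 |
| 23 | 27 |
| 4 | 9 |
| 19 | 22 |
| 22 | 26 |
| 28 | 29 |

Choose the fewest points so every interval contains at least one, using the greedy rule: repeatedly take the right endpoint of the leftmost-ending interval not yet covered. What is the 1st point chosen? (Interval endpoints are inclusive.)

By right end: [3,7]  [4,9]  [20,21]  [19,22]  [22,23]  [23,25]  [22,26]  [23,27]  [23,28]  [28,29]
[3,7] uncovered → point at 7; [20,21] uncovered → point at 21; [22,23] uncovered → point at 23; [28,29] uncovered → point at 29.
Points: 7, 21, 23, 29 (4 total).

7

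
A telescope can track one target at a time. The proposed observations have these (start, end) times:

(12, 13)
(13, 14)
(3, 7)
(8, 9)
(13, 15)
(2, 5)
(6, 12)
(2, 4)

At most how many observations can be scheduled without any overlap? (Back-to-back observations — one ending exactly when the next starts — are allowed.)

Sort by end time and greedily take each interval whose start is ≥ the last chosen end.
Sorted by end: (2,4)  (2,5)  (3,7)  (8,9)  (6,12)  (12,13)  (13,14)  (13,15)
take (2,4); take (8,9); skip (6,12); take (12,13); take (13,14).
Selected 4 observations.

4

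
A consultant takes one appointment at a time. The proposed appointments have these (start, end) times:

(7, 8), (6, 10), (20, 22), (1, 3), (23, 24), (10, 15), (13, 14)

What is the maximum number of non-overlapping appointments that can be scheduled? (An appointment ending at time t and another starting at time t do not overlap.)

5

Order by finish time; keep every interval that doesn't clash with the previous kept one.
By end time: (1,3), (7,8), (6,10), (13,14), (10,15), (20,22), (23,24).
Pick (1,3); next start ≥ 3 → (7,8); next start ≥ 8 → (13,14); next start ≥ 14 → (20,22); next start ≥ 22 → (23,24).
Selected 5 appointments.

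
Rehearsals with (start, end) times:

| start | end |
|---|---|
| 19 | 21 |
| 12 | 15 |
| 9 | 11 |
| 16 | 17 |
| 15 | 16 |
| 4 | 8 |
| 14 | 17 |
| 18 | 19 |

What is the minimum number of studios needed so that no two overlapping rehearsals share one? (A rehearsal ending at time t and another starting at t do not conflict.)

starts: [4, 9, 12, 14, 15, 16, 18, 19]
ends:   [8, 11, 15, 16, 17, 17, 19, 21]
s4→1 e8→0 s9→1 e11→0 s12→1 s14→2  — peak 2.

2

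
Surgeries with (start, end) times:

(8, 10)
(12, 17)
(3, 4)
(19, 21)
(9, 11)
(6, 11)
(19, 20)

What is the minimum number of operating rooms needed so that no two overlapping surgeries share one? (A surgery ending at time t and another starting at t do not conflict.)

3

The answer is the maximum number of intervals overlapping at any instant.
starts: [3, 6, 8, 9, 12, 19, 19]
ends:   [4, 10, 11, 11, 17, 20, 21]
s3→1 e4→0 s6→1 s8→2 s9→3  — peak 3.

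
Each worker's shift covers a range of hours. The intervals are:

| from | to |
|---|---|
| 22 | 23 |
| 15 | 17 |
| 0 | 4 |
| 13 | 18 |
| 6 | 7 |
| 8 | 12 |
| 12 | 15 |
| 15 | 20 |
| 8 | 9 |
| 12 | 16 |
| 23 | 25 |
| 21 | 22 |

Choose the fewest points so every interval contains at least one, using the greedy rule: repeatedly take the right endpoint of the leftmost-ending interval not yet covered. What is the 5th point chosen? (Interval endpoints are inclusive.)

22

Process intervals by earliest right end; each time one isn't hit yet, stab at its right endpoint.
Sorted: [0,4] [6,7] [8,9] [8,12] [12,15] [12,16] [15,17] [13,18] [15,20] [21,22] [22,23] [23,25]
{[0,4]} hit by 4; {[6,7]} hit by 7; {[8,9],[8,12]} hit by 9; {[12,15],[12,16],[15,17],[13,18],[15,20]} hit by 15; {[21,22],[22,23]} hit by 22; {[23,25]} hit by 25.
Points: 4, 7, 9, 15, 22, 25 (6 total).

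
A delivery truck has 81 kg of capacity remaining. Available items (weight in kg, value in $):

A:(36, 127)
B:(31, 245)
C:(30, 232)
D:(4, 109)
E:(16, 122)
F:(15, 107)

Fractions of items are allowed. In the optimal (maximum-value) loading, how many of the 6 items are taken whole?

4

Sort by value per unit weight and fill in that order.
Ratios (sorted): D 27.25, B 7.90, C 7.73, E 7.62, F 7.13, A 3.53
take D (4 @ 109); take B (31 @ 245); take C (30 @ 232); take E (16 @ 122). Capacity used 81/81.
4 item(s) taken whole.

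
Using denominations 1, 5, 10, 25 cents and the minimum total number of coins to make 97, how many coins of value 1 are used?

97 = 3×25 + 2×10 + 2×1
Count of 1: 2

2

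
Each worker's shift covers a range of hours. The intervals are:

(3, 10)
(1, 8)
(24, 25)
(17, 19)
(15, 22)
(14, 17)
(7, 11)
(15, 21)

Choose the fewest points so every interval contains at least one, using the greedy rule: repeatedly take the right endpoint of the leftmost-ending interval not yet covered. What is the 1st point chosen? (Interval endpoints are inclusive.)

Sorted: [1,8] [3,10] [7,11] [14,17] [17,19] [15,21] [15,22] [24,25]
{[1,8],[3,10],[7,11]} hit by 8; {[14,17],[17,19],[15,21],[15,22]} hit by 17; {[24,25]} hit by 25.
Points: 8, 17, 25 (3 total).

8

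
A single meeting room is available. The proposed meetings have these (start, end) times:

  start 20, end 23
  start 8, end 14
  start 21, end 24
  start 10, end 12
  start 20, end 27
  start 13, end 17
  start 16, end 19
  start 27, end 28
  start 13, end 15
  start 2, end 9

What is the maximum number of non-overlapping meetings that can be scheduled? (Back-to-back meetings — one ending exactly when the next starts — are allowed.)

By end time: (2,9), (10,12), (8,14), (13,15), (13,17), (16,19), (20,23), (21,24), (20,27), (27,28).
Pick (2,9); next start ≥ 9 → (10,12); next start ≥ 12 → (13,15); next start ≥ 15 → (16,19); next start ≥ 19 → (20,23); next start ≥ 23 → (27,28).
Selected 6 meetings.

6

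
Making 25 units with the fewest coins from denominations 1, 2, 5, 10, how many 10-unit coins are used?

2

Use the largest denomination that fits, subtract, and repeat.
25 = 2×10 + 1×5
Count of 10: 2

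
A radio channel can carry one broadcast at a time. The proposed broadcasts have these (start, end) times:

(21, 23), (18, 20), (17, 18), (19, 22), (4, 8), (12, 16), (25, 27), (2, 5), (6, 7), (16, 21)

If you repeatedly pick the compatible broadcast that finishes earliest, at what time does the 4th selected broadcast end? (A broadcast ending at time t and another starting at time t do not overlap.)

18

By end time: (2,5), (6,7), (4,8), (12,16), (17,18), (18,20), (16,21), (19,22), (21,23), (25,27).
Pick (2,5); next start ≥ 5 → (6,7); next start ≥ 7 → (12,16); next start ≥ 16 → (17,18); next start ≥ 18 → (18,20); next start ≥ 20 → (21,23); next start ≥ 23 → (25,27).
Selected: (2,5) (6,7) (12,16) (17,18) (18,20) (21,23) (25,27)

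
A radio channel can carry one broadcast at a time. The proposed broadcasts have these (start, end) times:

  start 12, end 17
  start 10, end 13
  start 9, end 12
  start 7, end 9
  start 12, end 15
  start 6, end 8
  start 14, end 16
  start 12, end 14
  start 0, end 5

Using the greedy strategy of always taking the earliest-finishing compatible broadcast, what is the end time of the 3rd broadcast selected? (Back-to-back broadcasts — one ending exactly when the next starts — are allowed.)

Greedy by earliest finish: after sorting by end time, pick each interval compatible with the last pick.
Sorted by end: (0,5)  (6,8)  (7,9)  (9,12)  (10,13)  (12,14)  (12,15)  (14,16)  (12,17)
take (0,5); take (6,8); take (9,12); take (12,14); take (14,16); skip (12,17).
Selected: (0,5) (6,8) (9,12) (12,14) (14,16)

12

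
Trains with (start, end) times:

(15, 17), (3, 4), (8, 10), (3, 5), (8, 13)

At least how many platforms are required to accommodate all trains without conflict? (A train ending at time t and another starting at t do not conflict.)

starts: [3, 3, 8, 8, 15]
ends:   [4, 5, 10, 13, 17]
s3→1 s3→2  — peak 2.

2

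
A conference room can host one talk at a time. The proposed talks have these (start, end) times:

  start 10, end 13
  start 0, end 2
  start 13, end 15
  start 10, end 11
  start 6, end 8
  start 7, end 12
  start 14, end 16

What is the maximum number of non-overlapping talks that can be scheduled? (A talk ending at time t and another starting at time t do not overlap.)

4

Sort by end time and greedily take each interval whose start is ≥ the last chosen end.
By end time: (0,2), (6,8), (10,11), (7,12), (10,13), (13,15), (14,16).
Pick (0,2); next start ≥ 2 → (6,8); next start ≥ 8 → (10,11); next start ≥ 11 → (13,15).
Selected 4 talks.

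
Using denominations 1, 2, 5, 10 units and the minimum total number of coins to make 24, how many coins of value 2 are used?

2

Use the largest denomination that fits, subtract, and repeat.
24 − 2×10→4 − 2×2→0
Count of 2: 2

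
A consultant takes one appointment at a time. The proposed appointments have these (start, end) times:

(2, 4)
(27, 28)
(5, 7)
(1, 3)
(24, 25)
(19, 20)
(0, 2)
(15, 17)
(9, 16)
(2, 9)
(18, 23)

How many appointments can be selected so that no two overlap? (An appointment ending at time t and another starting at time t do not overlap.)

By end time: (0,2), (1,3), (2,4), (5,7), (2,9), (9,16), (15,17), (19,20), (18,23), (24,25), (27,28).
Pick (0,2); next start ≥ 2 → (2,4); next start ≥ 4 → (5,7); next start ≥ 7 → (9,16); next start ≥ 16 → (19,20); next start ≥ 20 → (24,25); next start ≥ 25 → (27,28).
Selected 7 appointments.

7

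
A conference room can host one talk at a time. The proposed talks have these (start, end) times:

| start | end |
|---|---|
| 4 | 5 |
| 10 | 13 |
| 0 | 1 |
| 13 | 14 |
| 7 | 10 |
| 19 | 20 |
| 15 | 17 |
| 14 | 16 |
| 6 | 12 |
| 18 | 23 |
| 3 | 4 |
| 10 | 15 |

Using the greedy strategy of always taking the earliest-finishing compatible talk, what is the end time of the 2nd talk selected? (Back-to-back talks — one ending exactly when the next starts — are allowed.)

4

By end time: (0,1), (3,4), (4,5), (7,10), (6,12), (10,13), (13,14), (10,15), (14,16), (15,17), (19,20), (18,23).
Pick (0,1); next start ≥ 1 → (3,4); next start ≥ 4 → (4,5); next start ≥ 5 → (7,10); next start ≥ 10 → (10,13); next start ≥ 13 → (13,14); next start ≥ 14 → (14,16); next start ≥ 16 → (19,20).
Selected: (0,1) (3,4) (4,5) (7,10) (10,13) (13,14) (14,16) (19,20)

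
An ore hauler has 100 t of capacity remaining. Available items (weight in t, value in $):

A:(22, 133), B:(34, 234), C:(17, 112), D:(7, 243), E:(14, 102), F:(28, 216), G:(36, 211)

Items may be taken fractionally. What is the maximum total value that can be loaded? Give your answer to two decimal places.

907.00

Order: D (243/7=34.71) > F (216/28=7.71) > E (102/14=7.29) > B (234/34=6.88) > C (112/17=6.59) > A (133/22=6.05) > G (211/36=5.86)
Fill: take D (7 @ 243) → take F (28 @ 216) → take E (14 @ 102) → take B (34 @ 234) → take C (17 @ 112); 100/100 used.
Total value = 907.00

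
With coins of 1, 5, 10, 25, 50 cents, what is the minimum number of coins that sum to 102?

4

Greedy: take as many of the largest coin as possible, then repeat with the remainder.
102 − 2×50→2 − 2×1→0
Total coins = 2 + 2 = 4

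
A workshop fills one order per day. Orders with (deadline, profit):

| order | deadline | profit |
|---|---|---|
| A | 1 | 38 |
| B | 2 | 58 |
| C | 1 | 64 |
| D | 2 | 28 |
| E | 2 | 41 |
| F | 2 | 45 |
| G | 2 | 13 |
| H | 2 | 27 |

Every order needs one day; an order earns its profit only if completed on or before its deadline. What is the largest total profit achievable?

122

Profit order: C=64 B=58 F=45 E=41 A=38 D=28 H=27 G=13
Assign: C→slot 1, B→slot 2, F skipped, E skipped, A skipped, D skipped, H skipped, G skipped.
Slots: [1:C] [2:B]
Profit = 64 + 58 = 122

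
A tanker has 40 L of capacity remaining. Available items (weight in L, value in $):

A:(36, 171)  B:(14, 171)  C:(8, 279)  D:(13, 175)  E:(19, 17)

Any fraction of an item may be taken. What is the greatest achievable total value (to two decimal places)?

Order: C (279/8=34.88) > D (175/13=13.46) > B (171/14=12.21) > A (171/36=4.75) > E (17/19=0.89)
Fill: take C (8 @ 279) → take D (13 @ 175) → take B (14 @ 171) → take 5/36 of A → 23.75; 40/40 used.
Total value = 648.75

648.75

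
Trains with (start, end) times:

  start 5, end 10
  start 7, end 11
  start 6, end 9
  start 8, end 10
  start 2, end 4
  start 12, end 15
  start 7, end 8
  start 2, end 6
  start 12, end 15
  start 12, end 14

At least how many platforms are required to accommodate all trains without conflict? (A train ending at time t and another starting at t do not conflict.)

The answer is the maximum number of intervals overlapping at any instant.
Events (time:±→running): 2:+→1 2:+→2 4:-→1 5:+→2 6:-→1 6:+→2 7:+→3 7:+→4 … peak 4.

4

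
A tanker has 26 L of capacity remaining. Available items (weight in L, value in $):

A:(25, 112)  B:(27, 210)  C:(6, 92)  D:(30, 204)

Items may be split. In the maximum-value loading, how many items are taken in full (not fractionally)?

1

Greedy by value/weight ratio, highest first.
Ratios (sorted): C 15.33, B 7.78, D 6.80, A 4.48
take C (6 @ 92); take 20/27 of B → 155.56. Capacity used 26/26.
1 item(s) taken whole; one partial (take 20/27 of B).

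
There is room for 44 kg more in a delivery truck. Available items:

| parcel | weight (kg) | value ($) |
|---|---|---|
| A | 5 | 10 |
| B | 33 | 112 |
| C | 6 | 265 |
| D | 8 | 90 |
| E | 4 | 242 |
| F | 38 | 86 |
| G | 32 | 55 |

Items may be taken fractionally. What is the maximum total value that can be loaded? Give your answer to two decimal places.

685.24

Ratios (sorted): E 60.50, C 44.17, D 11.25, B 3.39, F 2.26, A 2.00, G 1.72
take E (4 @ 242); take C (6 @ 265); take D (8 @ 90); take 26/33 of B → 88.24. Capacity used 44/44.
Total value = 685.24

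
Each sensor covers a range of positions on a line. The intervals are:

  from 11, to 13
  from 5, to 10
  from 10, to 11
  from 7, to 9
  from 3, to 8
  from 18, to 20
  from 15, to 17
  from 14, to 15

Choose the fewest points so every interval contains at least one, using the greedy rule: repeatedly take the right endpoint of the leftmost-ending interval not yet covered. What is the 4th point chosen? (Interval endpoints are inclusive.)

20

Process intervals by earliest right end; each time one isn't hit yet, stab at its right endpoint.
Sorted: [3,8] [7,9] [5,10] [10,11] [11,13] [14,15] [15,17] [18,20]
{[3,8],[7,9],[5,10]} hit by 8; {[10,11],[11,13]} hit by 11; {[14,15],[15,17]} hit by 15; {[18,20]} hit by 20.
Points: 8, 11, 15, 20 (4 total).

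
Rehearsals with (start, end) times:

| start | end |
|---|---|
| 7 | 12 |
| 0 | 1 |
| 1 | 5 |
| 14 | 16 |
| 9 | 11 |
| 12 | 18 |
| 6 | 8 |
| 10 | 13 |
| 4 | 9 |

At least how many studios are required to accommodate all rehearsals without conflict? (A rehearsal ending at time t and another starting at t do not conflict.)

3

Events (time:±→running): 0:+→1 1:-→0 1:+→1 4:+→2 5:-→1 6:+→2 7:+→3 … peak 3.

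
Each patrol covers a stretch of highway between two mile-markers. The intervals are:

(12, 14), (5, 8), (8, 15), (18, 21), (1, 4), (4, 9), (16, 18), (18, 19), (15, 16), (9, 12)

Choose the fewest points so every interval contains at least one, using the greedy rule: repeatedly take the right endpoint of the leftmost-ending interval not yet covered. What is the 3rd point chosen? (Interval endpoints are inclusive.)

12

Sorted: [1,4] [5,8] [4,9] [9,12] [12,14] [8,15] [15,16] [16,18] [18,19] [18,21]
{[1,4]} hit by 4; {[5,8],[4,9]} hit by 8; {[9,12],[12,14],[8,15]} hit by 12; {[15,16],[16,18]} hit by 16; {[18,19],[18,21]} hit by 19.
Points: 4, 8, 12, 16, 19 (5 total).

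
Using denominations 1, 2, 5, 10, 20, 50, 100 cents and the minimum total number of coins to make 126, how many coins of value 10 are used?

0

Greedy: take as many of the largest coin as possible, then repeat with the remainder.
126 = 1×100 + 1×20 + 1×5 + 1×1
Count of 10: 0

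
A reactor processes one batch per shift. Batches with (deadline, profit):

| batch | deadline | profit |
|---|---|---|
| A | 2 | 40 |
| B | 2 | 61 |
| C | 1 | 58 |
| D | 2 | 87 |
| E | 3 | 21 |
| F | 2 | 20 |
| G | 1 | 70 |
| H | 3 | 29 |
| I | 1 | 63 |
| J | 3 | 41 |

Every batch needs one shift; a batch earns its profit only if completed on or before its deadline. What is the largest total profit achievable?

By profit: D(d2,87), G(d1,70), I(d1,63), B(d2,61), C(d1,58), J(d3,41), A(d2,40), H(d3,29), E(d3,21), F(d2,20)
D→slot 2; G→slot 1; I skipped; B skipped; C skipped; J→slot 3; A skipped; H skipped; E skipped; F skipped.
Profit = 70 + 87 + 41 = 198

198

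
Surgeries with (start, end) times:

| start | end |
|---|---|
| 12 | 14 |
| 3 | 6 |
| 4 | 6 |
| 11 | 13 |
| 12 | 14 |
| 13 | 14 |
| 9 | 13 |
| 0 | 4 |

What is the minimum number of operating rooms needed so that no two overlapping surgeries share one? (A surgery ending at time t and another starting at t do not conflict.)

4

Events (time:±→running): 0:+→1 3:+→2 4:-→1 4:+→2 6:-→1 6:-→0 9:+→1 11:+→2 12:+→3 12:+→4 … peak 4.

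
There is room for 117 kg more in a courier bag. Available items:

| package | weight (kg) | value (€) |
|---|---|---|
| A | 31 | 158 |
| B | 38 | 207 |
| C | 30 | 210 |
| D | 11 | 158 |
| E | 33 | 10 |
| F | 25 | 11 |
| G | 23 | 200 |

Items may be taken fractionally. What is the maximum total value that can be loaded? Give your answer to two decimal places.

851.45

Order: D (158/11=14.36) > G (200/23=8.70) > C (210/30=7.00) > B (207/38=5.45) > A (158/31=5.10) > F (11/25=0.44) > E (10/33=0.30)
Fill: take D (11 @ 158) → take G (23 @ 200) → take C (30 @ 210) → take B (38 @ 207) → take 15/31 of A → 76.45; 117/117 used.
Total value = 851.45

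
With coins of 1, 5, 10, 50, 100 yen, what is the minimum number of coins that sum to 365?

365 = 3×100 + 1×50 + 1×10 + 1×5
Total coins = 3 + 1 + 1 + 1 = 6

6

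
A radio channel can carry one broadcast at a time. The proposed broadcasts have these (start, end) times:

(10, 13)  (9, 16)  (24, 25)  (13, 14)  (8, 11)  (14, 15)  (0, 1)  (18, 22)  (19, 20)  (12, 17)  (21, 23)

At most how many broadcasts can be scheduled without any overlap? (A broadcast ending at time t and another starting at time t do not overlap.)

Order by finish time; keep every interval that doesn't clash with the previous kept one.
By end time: (0,1), (8,11), (10,13), (13,14), (14,15), (9,16), (12,17), (19,20), (18,22), (21,23), (24,25).
Pick (0,1); next start ≥ 1 → (8,11); next start ≥ 11 → (13,14); next start ≥ 14 → (14,15); next start ≥ 15 → (19,20); next start ≥ 20 → (21,23); next start ≥ 23 → (24,25).
Selected 7 broadcasts.

7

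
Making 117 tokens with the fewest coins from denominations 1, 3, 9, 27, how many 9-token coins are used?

1

Greedy: take as many of the largest coin as possible, then repeat with the remainder.
117 = 4×27 + 1×9
Count of 9: 1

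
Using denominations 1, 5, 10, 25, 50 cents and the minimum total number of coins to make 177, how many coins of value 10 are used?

0

177 = 3×50 + 1×25 + 2×1
Count of 10: 0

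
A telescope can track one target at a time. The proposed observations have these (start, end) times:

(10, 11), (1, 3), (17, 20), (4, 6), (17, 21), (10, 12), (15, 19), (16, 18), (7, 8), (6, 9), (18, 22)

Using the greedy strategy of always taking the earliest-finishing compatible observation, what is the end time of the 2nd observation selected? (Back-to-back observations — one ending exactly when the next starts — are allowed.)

6

Sorted by end: (1,3)  (4,6)  (7,8)  (6,9)  (10,11)  (10,12)  (16,18)  (15,19)  (17,20)  (17,21)  (18,22)
take (1,3); take (4,6); take (7,8); take (10,11); take (16,18); take (18,22).
Selected: (1,3) (4,6) (7,8) (10,11) (16,18) (18,22)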